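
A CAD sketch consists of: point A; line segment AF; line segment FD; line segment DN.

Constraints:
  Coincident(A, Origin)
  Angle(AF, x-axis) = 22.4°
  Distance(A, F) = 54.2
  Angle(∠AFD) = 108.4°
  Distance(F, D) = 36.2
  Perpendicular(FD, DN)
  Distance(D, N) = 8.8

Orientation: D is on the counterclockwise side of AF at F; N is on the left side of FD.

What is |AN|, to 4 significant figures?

68.26

A is at the origin; AF runs at 22.4° with length 54.2, so F = 54.2·(cos 22.4°, sin 22.4°) = (50.11, 20.65). ∠AFD = 108.4°, so FD runs at 22.4° + (180° − 108.4°) = 94.00° from the x-axis; with |FD| = 36.2, D = F + 36.2·(cos 94.00°, sin 94.00°) = (47.59, 56.77). FD is perpendicular to DN; with |DN| = 8.8 on the left of FD, N = D + 8.8·(-0.9976, -0.06976) = (38.81, 56.15). Then |AN| = |N − A| = 68.26.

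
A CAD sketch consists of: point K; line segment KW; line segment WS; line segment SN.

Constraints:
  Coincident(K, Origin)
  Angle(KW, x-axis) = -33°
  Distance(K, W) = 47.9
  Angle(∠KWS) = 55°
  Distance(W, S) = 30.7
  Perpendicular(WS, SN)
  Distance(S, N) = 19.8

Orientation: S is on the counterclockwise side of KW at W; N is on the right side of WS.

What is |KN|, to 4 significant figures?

59.13

∠KWS = 55.0°, so WS runs at -33.0° + (180° − 55.0°) = 92.00° from the x-axis; with |WS| = 30.7, S = W + 30.7·(cos 92.00°, sin 92.00°) = (39.10, 4.593). WS ⟂ SN; with |SN| = 19.8 on the right of WS, N = S + 19.8·(0.9994, 0.03490) = (58.89, 5.284). Then |KN| = |N − K| = 59.13.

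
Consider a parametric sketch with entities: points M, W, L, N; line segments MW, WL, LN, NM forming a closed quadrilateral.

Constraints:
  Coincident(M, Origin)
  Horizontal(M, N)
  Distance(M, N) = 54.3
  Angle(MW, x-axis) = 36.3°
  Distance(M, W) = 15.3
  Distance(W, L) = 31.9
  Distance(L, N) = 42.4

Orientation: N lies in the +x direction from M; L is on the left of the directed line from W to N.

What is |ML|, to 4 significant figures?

46.65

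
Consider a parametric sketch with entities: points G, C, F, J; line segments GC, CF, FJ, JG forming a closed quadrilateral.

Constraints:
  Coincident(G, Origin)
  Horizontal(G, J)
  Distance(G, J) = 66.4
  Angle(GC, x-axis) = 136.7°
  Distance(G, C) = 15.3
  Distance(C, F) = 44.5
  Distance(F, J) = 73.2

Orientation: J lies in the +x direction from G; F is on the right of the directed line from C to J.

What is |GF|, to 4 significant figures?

32.40

Checks: |CF| = 44.50 ✓; |FJ| = 73.20 ✓.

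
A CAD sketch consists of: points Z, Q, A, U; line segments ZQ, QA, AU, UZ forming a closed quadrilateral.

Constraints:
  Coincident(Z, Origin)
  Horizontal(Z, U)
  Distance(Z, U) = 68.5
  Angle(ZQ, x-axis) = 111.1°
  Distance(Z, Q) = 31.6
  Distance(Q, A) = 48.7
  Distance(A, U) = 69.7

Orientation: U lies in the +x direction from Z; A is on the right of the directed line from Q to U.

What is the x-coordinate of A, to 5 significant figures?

1.0598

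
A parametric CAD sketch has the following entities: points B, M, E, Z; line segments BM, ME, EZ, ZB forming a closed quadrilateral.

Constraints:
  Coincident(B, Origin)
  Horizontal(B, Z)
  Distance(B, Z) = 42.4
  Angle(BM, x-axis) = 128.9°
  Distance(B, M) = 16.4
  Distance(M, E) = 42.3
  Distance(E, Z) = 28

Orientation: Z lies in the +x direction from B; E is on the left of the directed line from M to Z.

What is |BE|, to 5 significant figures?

39.270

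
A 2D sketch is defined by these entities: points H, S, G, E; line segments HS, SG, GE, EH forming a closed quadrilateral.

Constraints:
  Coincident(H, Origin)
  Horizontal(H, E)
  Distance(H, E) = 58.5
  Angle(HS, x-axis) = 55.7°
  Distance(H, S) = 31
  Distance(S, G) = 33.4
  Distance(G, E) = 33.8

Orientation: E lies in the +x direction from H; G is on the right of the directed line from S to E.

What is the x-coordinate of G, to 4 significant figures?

25.40

Checks: |SG| = 33.40 ✓; |GE| = 33.80 ✓.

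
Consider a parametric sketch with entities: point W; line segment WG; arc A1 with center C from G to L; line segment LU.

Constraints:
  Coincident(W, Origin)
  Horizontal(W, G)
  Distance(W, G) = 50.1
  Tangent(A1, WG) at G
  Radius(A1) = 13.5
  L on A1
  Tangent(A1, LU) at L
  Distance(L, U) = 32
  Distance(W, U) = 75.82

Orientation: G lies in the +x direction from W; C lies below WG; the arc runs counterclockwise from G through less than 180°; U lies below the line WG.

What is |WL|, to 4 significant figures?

45.24

Checks: |CL| = 13.50 ✓; ∠(CL, LU) = 90.00° ✓; |LU| = 32.00 ✓; |WU| = 75.82 ✓.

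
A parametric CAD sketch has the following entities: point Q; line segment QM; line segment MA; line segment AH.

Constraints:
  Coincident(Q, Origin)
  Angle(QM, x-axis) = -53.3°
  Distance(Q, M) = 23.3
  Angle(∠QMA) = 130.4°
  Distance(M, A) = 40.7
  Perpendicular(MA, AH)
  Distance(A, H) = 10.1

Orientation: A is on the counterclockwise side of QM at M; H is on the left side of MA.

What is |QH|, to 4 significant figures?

56.32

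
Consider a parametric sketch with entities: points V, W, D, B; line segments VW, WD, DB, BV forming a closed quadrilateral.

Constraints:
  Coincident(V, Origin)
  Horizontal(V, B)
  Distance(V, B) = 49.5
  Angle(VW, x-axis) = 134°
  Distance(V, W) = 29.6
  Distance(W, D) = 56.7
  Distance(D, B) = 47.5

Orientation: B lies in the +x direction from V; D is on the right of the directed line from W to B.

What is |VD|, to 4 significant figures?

28.28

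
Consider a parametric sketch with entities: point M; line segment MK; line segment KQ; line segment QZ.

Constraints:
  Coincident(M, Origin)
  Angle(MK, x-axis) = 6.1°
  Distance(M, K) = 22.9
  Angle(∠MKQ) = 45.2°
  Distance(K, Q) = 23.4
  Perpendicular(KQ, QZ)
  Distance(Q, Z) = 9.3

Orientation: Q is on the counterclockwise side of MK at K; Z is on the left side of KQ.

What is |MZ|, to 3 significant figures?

10.1

M is at the origin; MK runs at 6.1° with length 22.9, so K = 22.9·(cos 6.1°, sin 6.1°) = (22.8, 2.43). ∠MKQ = 45.2°, so KQ runs at 6.1° + (180° − 45.2°) = 141° from the x-axis; with |KQ| = 23.4, Q = K + 23.4·(cos 141°, sin 141°) = (4.61, 17.2). The perpendicularity gives QZ at right angles to KQ; with |QZ| = 9.3 on the left of KQ, Z = Q + 9.3·(-0.631, -0.776) = (-1.25, 9.97). Then |MZ| = |Z − M| = 10.1.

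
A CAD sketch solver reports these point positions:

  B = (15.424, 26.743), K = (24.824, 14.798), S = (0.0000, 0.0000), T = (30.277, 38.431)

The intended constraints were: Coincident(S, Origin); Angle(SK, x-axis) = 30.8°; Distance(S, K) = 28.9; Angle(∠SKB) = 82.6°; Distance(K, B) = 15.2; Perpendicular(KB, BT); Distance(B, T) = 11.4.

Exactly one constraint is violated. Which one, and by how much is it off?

Distance(B, T) = 11.4 — off by 7.50.

S = (0.00, 0.00) ✓; SK at 30.80° ✓; |SK| = 28.90 ✓; ∠SKB = 82.60° ✓; |KB| = 15.20 ✓; ∠(KB, BT) = 90.00° ✓; |BT| = 18.90 ✗.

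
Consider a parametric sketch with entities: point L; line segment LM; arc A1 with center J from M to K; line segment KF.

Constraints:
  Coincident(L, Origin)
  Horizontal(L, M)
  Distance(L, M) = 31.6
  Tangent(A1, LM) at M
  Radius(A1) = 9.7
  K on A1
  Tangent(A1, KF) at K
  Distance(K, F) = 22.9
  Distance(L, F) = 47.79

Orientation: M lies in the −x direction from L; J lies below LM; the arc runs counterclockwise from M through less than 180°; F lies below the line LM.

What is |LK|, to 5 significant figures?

42.748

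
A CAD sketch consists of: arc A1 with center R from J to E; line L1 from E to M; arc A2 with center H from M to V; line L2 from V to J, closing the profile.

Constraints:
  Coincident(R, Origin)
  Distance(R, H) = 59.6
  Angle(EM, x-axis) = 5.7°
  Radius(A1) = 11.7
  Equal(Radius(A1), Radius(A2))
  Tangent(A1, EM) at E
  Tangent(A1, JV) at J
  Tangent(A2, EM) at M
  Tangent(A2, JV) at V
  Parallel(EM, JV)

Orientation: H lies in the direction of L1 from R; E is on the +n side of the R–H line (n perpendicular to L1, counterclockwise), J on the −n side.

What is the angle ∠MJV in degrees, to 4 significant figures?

21.44°

The slot axis is L1's direction at 5.7°, so u = (cos 5.7°, sin 5.7°) = (0.9951, 0.09932) and n = (−sin 5.7°, cos 5.7°) = (-0.09932, 0.9951). R is at the origin and H lies 59.6 along u from R, so H = 59.6·u = (59.31, 5.919). Tangency of A1 to both parallel lines with radius 11.7 puts E and J at R ± 11.7·n: E = (-1.162, 11.64), J = (1.162, -11.64). Equal radii place M and V the same way about H: M = H + 11.7·n = (58.14, 17.56), V = H − 11.7·n = (60.47, -5.723). Then cos ∠MJV = JM·JV / (|JM||JV|), giving 21.44°.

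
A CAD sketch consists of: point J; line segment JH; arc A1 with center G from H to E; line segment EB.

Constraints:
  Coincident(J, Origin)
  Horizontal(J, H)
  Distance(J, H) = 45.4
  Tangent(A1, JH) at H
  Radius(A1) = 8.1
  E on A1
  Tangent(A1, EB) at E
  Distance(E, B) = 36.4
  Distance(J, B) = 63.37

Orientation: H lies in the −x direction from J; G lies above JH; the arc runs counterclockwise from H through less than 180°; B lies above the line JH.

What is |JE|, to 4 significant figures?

38.66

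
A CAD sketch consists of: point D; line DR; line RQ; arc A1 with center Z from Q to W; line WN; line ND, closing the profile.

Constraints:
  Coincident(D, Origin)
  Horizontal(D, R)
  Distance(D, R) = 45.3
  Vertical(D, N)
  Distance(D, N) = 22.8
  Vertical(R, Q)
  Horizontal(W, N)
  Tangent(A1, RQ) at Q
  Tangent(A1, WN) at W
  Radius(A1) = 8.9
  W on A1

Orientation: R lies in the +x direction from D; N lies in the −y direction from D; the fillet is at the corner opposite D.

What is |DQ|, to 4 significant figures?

47.38

D is at the origin; DR is horizontal with |DR| = 45.3 and R on the +x side, so R = (45.30, 0.000). D and N share the same x with |DN| = 22.8 and N on the −y side, so N = (0.000, -22.80). The virtual corner opposite D is at (45.30, -22.80). Since A1 is tangent to RQ there, ZQ ⟂ RQ and tangency of A1 to WN means the radius ZW is perpendicular to WN, with radius 8.9, so the center Z sits 8.9 in from both sides at Z = (36.40, -13.90). That places the tangent points at Q = (45.30, -13.90) on RQ and W = (36.40, -22.80) on WN. Then |DQ| = |Q − D| = 47.38.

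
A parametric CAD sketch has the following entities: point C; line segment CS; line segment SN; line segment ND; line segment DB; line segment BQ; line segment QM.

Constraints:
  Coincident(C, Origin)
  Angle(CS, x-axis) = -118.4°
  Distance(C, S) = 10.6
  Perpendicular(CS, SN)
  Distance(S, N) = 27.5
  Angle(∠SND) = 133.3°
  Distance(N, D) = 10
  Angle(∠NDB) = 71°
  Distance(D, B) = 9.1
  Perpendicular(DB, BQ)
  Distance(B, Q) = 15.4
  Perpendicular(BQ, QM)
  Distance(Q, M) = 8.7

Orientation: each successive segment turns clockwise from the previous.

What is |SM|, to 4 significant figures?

28.43

C is at the origin; CS runs at -118.4° with length 10.6, so S = (-5.042, -9.324). The perpendicularity gives SN at right angles to CS, so SN runs at 151.6°; with |SN| = 27.5, N = (-29.23, 3.755). ∠SND = 133.3° gives ND at 104.9° from the x-axis; with |ND| = 10.0, D = (-31.80, 13.42). ∠NDB = 71.0° gives DB at -4.100° from the x-axis; with |DB| = 9.1, B = (-22.73, 12.77). DB is perpendicular to BQ, so BQ runs at -94.10°; with |BQ| = 15.4, Q = (-23.83, -2.592). BQ ⟂ QM, so QM runs at 175.9°; with |QM| = 8.7, M = (-32.51, -1.970). Then |SM| = |M − S| = 28.43.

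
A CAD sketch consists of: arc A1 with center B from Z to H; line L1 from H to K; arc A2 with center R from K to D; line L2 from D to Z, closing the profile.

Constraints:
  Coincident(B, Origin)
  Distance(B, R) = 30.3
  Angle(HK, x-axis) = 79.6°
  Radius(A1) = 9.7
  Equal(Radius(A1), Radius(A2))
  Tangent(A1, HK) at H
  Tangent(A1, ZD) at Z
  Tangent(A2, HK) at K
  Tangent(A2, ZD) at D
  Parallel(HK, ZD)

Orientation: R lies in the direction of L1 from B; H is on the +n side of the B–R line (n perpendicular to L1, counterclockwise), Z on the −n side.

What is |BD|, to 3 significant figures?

31.8

Tangency of A1 to both parallel lines with radius 9.7 puts H and Z at B ± 9.7·n: H = (-9.54, 1.75), Z = (9.54, -1.75). Equal radii place K and D the same way about R: K = R + 9.7·n = (-4.07, 31.6), D = R − 9.7·n = (15.0, 28.1). Then |BD| = |D − B| = 31.8.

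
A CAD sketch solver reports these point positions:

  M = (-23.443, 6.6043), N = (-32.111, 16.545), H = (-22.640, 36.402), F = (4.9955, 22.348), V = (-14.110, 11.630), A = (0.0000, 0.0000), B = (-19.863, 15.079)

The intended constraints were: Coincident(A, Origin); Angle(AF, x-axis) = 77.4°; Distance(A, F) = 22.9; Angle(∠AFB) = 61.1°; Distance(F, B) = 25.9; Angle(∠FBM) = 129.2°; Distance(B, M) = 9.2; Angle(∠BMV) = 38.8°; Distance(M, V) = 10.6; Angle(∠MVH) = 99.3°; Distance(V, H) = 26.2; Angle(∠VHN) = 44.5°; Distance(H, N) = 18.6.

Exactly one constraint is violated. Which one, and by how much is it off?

Distance(H, N) = 18.6 — off by 3.40.

A = (0.00, 0.00) ✓; AF at 77.40° ✓; |AF| = 22.90 ✓; ∠AFB = 61.10° ✓; |FB| = 25.90 ✓; ∠FBM = 129.2° ✓; |BM| = 9.200 ✓; ∠BMV = 38.80° ✓; |MV| = 10.60 ✓; ∠MVH = 99.30° ✓; |VH| = 26.20 ✓; ∠VHN = 44.50° ✓; |HN| = 22.00 ✗.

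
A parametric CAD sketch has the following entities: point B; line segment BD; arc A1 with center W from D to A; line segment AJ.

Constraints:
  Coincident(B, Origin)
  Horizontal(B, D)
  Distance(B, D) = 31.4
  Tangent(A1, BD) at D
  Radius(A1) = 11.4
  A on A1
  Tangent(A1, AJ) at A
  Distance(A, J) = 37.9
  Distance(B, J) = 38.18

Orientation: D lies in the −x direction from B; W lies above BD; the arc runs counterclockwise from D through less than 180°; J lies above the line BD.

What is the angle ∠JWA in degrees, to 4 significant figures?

73.26°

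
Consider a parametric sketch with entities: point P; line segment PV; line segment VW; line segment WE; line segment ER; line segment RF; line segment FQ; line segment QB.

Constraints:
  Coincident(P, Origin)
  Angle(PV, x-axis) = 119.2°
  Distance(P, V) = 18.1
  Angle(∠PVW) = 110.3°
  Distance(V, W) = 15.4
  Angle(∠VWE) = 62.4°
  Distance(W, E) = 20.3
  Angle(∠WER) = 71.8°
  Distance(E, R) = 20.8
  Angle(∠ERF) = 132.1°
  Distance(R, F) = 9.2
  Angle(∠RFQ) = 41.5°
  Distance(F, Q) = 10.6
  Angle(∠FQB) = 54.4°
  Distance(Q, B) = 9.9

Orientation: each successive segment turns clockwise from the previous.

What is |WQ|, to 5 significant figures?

16.968

P is at the origin; PV runs at 119.2° with length 18.1, so V = (-8.8303, 15.800). ∠PVW = 110.3° gives VW at 49.500° from the x-axis; with |VW| = 15.4, W = (1.1712, 27.510). ∠VWE = 62.4° gives WE at -68.100° from the x-axis; with |WE| = 20.3, E = (8.7429, 8.6751). ∠WER = 71.8° gives ER at -176.30° from the x-axis; with |ER| = 20.8, R = (-12.014, 7.3328). ∠ERF = 132.1° gives RF at 135.80° from the x-axis; with |RF| = 9.2, F = (-18.609, 13.747). ∠RFQ = 41.5° gives FQ at -2.7000° from the x-axis; with |FQ| = 10.6, Q = (-8.0211, 13.247). Then |WQ| = |Q − W| = 16.968.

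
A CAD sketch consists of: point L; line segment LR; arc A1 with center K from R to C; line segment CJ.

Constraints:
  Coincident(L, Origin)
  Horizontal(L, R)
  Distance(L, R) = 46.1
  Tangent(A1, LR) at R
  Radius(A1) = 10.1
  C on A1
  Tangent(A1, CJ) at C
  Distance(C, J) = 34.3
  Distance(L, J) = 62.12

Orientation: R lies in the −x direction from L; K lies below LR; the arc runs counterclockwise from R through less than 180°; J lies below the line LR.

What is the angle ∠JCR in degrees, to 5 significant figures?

123.62°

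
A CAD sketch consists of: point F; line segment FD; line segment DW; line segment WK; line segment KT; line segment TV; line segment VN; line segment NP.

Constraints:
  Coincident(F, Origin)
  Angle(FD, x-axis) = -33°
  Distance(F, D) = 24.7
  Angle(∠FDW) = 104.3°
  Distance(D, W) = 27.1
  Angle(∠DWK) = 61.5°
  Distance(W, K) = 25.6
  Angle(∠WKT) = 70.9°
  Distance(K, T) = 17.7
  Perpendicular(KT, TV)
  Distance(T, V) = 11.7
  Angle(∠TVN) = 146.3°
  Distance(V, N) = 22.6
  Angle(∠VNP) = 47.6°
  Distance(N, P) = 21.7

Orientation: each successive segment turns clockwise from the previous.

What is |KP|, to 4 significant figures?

9.438

F is at the origin; FD runs at -33.0° with length 24.7, so D = (20.72, -13.45). ∠FDW = 104.3° gives DW at -108.7° from the x-axis; with |DW| = 27.1, W = (12.03, -39.12). ∠DWK = 61.5° gives WK at 132.8° from the x-axis; with |WK| = 25.6, K = (-5.367, -20.34). ∠WKT = 70.9° gives KT at 23.70° from the x-axis; with |KT| = 17.7, T = (10.84, -13.22). KT is perpendicular to TV, so TV runs at -66.30°; with |TV| = 11.7, V = (15.54, -23.94). ∠TVN = 146.3° gives VN at -100.0° from the x-axis; with |VN| = 22.6, N = (11.62, -46.19). ∠VNP = 47.6° gives NP at 127.6° from the x-axis; with |NP| = 21.7, P = (-1.622, -29.00). Then |KP| = |P − K| = 9.438.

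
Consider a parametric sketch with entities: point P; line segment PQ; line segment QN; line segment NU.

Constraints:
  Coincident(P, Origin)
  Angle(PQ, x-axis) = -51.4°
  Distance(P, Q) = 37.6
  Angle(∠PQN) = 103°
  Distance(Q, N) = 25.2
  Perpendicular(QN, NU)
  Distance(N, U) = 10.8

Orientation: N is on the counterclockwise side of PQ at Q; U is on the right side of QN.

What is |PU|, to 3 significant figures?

58.2

P is at the origin; PQ runs at -51.4° with length 37.6, so Q = 37.6·(cos -51.4°, sin -51.4°) = (23.5, -29.4). ∠PQN = 103.0°, so QN runs at -51.4° + (180° − 103.0°) = 25.6° from the x-axis; with |QN| = 25.2, N = Q + 25.2·(cos 25.6°, sin 25.6°) = (46.2, -18.5). QN is perpendicular to NU; with |NU| = 10.8 on the right of QN, U = N + 10.8·(0.432, -0.902) = (50.9, -28.2). Then |PU| = |U − P| = 58.2.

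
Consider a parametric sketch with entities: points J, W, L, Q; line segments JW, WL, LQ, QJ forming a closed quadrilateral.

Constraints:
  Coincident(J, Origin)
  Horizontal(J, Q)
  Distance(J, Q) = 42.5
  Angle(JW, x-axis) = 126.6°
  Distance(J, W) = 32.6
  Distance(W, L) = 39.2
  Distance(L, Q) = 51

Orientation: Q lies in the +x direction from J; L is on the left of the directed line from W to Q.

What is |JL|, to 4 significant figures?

46.20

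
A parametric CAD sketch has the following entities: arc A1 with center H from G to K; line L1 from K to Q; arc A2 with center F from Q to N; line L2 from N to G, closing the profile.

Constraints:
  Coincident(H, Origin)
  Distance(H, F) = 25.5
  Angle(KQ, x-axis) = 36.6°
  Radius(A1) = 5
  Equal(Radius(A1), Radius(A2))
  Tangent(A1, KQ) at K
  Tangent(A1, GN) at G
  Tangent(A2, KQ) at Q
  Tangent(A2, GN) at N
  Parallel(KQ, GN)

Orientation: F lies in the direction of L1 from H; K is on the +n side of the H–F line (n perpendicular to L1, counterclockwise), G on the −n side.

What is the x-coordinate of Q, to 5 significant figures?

17.491

The slot axis is L1's direction at 36.6°, so u = (cos 36.6°, sin 36.6°) = (0.80282, 0.59622) and n = (−sin 36.6°, cos 36.6°) = (-0.59622, 0.80282). H is at the origin and F lies 25.5 along u from H, so F = 25.5·u = (20.472, 15.204). Tangency of A1 to both parallel lines with radius 5.0 puts K and G at H ± 5.0·n: K = (-2.9811, 4.0141), G = (2.9811, -4.0141). Equal radii place Q and N the same way about F: Q = F + 5.0·n = (17.491, 19.218), N = F − 5.0·n = (23.453, 11.190). So Q.x = 17.491.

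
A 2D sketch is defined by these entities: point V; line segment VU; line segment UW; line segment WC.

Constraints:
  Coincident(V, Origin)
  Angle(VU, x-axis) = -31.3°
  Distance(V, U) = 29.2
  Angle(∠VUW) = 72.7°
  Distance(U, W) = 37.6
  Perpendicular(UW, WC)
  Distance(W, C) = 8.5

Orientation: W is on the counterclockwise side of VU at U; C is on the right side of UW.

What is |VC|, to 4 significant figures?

46.47

V is at the origin; VU runs at -31.3° with length 29.2, so U = 29.2·(cos -31.3°, sin -31.3°) = (24.95, -15.17). ∠VUW = 72.7°, so UW runs at -31.3° + (180° − 72.7°) = 76.00° from the x-axis; with |UW| = 37.6, W = U + 37.6·(cos 76.00°, sin 76.00°) = (34.05, 21.31). UW is perpendicular to WC; with |WC| = 8.5 on the right of UW, C = W + 8.5·(0.9703, -0.2419) = (42.29, 19.26). Then |VC| = |C − V| = 46.47.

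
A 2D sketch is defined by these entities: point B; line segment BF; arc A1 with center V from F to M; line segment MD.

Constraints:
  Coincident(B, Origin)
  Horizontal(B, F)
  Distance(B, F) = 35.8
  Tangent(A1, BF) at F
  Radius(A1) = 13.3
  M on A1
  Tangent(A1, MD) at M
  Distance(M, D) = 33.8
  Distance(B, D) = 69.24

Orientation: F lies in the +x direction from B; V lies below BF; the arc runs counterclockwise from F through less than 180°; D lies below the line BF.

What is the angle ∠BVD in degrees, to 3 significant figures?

137°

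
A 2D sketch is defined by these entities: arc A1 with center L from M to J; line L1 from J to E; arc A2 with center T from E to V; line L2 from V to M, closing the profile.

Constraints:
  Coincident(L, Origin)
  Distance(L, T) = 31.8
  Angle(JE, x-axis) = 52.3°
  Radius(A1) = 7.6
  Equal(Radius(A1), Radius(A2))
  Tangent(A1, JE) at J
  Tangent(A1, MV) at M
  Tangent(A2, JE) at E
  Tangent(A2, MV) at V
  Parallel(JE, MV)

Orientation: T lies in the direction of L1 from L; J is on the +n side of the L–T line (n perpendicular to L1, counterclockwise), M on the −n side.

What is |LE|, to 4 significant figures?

32.70

The slot axis is L1's direction at 52.3°, so u = (cos 52.3°, sin 52.3°) = (0.6115, 0.7912) and n = (−sin 52.3°, cos 52.3°) = (-0.7912, 0.6115). L is at the origin and T lies 31.8 along u from L, so T = 31.8·u = (19.45, 25.16). Tangency of A1 to both parallel lines with radius 7.6 puts J and M at L ± 7.6·n: J = (-6.013, 4.648), M = (6.013, -4.648). Equal radii place E and V the same way about T: E = T + 7.6·n = (13.43, 29.81), V = T − 7.6·n = (25.46, 20.51). Then |LE| = |E − L| = 32.70.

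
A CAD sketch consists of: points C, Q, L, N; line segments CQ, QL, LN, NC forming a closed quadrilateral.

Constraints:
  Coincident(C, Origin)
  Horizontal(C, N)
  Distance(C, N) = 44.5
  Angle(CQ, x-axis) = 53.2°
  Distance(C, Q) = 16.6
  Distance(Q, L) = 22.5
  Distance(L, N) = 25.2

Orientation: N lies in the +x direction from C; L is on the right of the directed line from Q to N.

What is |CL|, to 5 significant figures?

21.304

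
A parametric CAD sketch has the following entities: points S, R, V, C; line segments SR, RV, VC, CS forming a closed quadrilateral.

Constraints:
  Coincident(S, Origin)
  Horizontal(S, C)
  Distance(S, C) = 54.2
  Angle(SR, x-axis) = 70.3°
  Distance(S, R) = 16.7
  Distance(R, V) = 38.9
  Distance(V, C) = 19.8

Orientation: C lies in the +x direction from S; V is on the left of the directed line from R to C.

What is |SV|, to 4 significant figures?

47.73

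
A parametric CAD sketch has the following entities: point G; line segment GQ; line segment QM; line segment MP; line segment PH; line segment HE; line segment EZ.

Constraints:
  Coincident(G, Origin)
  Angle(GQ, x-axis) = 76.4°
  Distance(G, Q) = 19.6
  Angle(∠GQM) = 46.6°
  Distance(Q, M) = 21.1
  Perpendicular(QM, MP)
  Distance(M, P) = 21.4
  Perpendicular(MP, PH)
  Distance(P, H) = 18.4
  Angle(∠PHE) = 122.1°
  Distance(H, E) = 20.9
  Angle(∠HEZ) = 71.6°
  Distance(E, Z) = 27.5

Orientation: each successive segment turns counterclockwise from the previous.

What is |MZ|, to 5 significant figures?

3.9645

G is at the origin; GQ runs at 76.4° with length 19.6, so Q = (4.6088, 19.050). ∠GQM = 46.6° gives QM at -150.20° from the x-axis; with |QM| = 21.1, M = (-13.701, 8.5643). QM ⟂ MP, so MP runs at -60.200°; with |MP| = 21.4, P = (-3.0658, -10.006). MP is perpendicular to PH, so PH runs at 29.800°; with |PH| = 18.4, H = (12.901, -0.86157). ∠PHE = 122.1° gives HE at 87.700° from the x-axis; with |HE| = 20.9, E = (13.740, 20.022). ∠HEZ = 71.6° gives EZ at -163.90° from the x-axis; with |EZ| = 27.5, Z = (-12.682, 12.395). Then |MZ| = |Z − M| = 3.9645.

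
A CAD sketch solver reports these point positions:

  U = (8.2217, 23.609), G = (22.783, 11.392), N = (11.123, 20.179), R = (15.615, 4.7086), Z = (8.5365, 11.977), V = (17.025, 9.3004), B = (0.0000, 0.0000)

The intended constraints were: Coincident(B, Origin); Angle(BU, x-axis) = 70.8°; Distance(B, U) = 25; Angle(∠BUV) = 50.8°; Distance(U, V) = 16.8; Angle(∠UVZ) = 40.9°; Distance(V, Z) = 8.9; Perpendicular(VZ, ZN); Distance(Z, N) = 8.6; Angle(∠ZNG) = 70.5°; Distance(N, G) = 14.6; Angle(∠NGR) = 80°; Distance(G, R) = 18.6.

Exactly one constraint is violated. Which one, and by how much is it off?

Distance(G, R) = 18.6 — off by 8.80.

B = (0.00, 0.00) ✓; BU at 70.80° ✓; |BU| = 25.00 ✓; ∠BUV = 50.80° ✓; |UV| = 16.80 ✓; ∠UVZ = 40.90° ✓; |VZ| = 8.900 ✓; ∠(VZ, ZN) = 90.00° ✓; |ZN| = 8.600 ✓; ∠ZNG = 70.50° ✓; |NG| = 14.60 ✓; ∠NGR = 80.00° ✓; |GR| = 9.800 ✗.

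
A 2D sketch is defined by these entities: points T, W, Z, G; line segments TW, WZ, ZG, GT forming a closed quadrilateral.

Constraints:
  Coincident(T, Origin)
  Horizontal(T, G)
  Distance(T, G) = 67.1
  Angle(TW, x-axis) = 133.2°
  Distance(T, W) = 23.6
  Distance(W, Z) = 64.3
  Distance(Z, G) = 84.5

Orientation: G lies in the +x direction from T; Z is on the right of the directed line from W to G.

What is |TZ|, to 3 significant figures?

46.1

T is at the origin; TG is horizontal with |TG| = 67.1 and G in +x, so G = (67.1, 0). TW runs at 133.2° with |TW| = 23.6, so W = (-16.2, 17.2). Z is determined by |WZ| = 64.3 and |ZG| = 84.5 together: it lies at the intersection of circle(W, 64.3) and circle(G, 84.5). With |WG| = 85.0, the foot of the radical line on WG is 24.8 from W and the perpendicular offset is √(64.3² − 24.8²) = 59.3. Taking the right-of-WG solution: Z = (-3.84, -45.9).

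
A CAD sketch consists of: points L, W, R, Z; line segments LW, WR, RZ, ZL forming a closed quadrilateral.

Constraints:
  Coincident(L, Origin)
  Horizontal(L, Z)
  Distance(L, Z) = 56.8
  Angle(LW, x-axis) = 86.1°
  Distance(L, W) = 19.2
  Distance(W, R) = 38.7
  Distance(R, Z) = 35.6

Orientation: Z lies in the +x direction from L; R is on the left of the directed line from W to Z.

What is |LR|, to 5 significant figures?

48.939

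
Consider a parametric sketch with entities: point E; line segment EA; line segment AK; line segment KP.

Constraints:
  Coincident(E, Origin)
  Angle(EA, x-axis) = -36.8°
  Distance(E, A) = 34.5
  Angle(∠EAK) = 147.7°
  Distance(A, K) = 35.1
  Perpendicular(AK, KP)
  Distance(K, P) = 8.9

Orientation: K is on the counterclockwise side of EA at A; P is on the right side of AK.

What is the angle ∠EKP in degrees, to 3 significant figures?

106°

E is at the origin; EA runs at -36.8° with length 34.5, so A = 34.5·(cos -36.8°, sin -36.8°) = (27.6, -20.7). ∠EAK = 147.7°, so AK runs at -36.8° + (180° − 147.7°) = -4.50° from the x-axis; with |AK| = 35.1, K = A + 35.1·(cos -4.50°, sin -4.50°) = (62.6, -23.4). AK ⟂ KP; with |KP| = 8.9 on the right of AK, P = K + 8.9·(-0.0785, -0.997) = (61.9, -32.3). Then cos ∠EKP = KE·KP / (|KE||KP|), giving 106°.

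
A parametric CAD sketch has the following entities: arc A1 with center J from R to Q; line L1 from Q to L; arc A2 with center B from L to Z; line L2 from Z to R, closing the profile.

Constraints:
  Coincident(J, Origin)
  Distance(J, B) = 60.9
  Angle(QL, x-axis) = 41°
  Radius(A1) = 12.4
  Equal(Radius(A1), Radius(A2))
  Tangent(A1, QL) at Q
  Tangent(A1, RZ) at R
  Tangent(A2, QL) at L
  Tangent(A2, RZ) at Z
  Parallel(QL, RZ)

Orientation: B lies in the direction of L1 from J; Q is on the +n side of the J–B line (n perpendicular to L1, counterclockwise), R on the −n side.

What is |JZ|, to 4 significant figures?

62.15

Tangency of A1 to both parallel lines with radius 12.4 puts Q and R at J ± 12.4·n: Q = (-8.135, 9.358), R = (8.135, -9.358). Equal radii place L and Z the same way about B: L = B + 12.4·n = (37.83, 49.31), Z = B − 12.4·n = (54.10, 30.60). Then |JZ| = |Z − J| = 62.15.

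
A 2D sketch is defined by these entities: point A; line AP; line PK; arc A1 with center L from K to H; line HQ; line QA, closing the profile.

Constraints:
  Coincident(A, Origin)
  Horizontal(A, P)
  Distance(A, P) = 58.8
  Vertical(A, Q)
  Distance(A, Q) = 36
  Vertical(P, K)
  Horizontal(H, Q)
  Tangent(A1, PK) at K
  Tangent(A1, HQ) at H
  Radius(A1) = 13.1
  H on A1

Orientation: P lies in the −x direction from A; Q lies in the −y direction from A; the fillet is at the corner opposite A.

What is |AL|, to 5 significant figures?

51.117

A is at the origin; A and P share the same y with |AP| = 58.8 and P on the −x side, so P = (-58.800, 0.0000). A and Q share the same x with |AQ| = 36.0 and Q on the −y side, so Q = (0.0000, -36.000). The virtual corner opposite A is at (-58.800, -36.000). The tangent condition forces LK to be normal to PK and A1 meets HQ tangentially, so LH is at right angles to HQ, with radius 13.1, so the center L sits 13.1 in from both sides at L = (-45.700, -22.900). Then |AL| = |L − A| = 51.117.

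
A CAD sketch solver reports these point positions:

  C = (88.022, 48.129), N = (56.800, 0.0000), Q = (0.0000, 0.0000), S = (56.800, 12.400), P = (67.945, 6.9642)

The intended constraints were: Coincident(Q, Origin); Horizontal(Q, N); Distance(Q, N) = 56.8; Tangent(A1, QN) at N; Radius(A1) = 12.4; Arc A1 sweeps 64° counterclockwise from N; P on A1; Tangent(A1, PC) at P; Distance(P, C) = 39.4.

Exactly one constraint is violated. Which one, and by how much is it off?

Distance(P, C) = 39.4 — off by 6.40.

Q = (0.00, 0.00) ✓; Q.y = 0.00, N.y = 0.00 ✓; |QN| = 56.80 ✓; ∠(SN, NQ) = 90.00° ✓; |SN| = 12.40 ✓; bearing(S→P) − bearing(S→N) = 64.00° ✓; |SP| = 12.40 ✓; ∠(SP, PC) = 90.00° ✓; |PC| = 45.80 ✗.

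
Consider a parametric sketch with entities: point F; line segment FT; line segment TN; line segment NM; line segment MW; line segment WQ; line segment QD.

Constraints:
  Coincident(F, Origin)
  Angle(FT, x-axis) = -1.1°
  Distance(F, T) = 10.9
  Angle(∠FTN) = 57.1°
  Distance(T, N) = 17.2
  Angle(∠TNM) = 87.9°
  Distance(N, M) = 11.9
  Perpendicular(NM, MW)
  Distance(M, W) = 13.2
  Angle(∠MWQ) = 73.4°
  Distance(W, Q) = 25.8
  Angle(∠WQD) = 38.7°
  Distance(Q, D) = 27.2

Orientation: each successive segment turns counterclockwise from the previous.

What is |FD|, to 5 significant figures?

15.597

∠MWQ = 73.4° gives WQ at 50.500° from the x-axis; with |WQ| = 25.8, Q = (15.730, 16.723). ∠WQD = 38.7° gives QD at -168.20° from the x-axis; with |QD| = 27.2, D = (-10.895, 11.161). Then |FD| = |D − F| = 15.597.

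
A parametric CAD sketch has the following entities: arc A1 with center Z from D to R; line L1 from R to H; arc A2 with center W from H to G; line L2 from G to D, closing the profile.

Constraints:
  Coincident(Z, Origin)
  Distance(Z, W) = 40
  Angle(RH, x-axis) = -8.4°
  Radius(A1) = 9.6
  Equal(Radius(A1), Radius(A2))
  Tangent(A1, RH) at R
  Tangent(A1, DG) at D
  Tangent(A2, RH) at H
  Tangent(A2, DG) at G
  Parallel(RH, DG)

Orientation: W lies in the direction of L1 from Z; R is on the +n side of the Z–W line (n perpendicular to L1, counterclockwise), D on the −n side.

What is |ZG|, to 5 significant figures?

41.136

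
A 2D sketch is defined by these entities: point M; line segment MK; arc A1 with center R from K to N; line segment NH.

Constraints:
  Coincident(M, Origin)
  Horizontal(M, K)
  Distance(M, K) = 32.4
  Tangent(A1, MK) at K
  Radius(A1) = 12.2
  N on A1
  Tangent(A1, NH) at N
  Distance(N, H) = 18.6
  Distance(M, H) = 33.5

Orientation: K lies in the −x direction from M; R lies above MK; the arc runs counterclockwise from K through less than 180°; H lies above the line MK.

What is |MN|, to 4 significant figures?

22.80

Checks: M.y = 0.00, K.y = 0.00 ✓; |RN| = 12.20 ✓; ∠(RN, NH) = 90.00° ✓; |NH| = 18.60 ✓; |MH| = 33.50 ✓.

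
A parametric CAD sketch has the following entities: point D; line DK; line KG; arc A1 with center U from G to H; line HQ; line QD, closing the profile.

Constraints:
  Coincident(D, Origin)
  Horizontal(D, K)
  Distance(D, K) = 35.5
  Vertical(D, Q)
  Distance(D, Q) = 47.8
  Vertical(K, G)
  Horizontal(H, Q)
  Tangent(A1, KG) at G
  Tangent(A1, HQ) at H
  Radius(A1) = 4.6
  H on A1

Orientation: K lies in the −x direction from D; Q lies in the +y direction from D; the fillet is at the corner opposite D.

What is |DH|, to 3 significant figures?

56.9

D is at the origin; DK is horizontal with |DK| = 35.5 and K on the −x side, so K = (-35.5, 0.00). D and Q share the same x with |DQ| = 47.8 and Q on the +y side, so Q = (0.00, 47.8). The virtual corner opposite D is at (-35.5, 47.8). The tangent condition forces UG to be normal to KG and since A1 is tangent to HQ there, UH ⟂ HQ, with radius 4.6, so the center U sits 4.6 in from both sides at U = (-30.9, 43.2). That places the tangent points at G = (-35.5, 43.2) on KG and H = (-30.9, 47.8) on HQ. Then |DH| = |H − D| = 56.9.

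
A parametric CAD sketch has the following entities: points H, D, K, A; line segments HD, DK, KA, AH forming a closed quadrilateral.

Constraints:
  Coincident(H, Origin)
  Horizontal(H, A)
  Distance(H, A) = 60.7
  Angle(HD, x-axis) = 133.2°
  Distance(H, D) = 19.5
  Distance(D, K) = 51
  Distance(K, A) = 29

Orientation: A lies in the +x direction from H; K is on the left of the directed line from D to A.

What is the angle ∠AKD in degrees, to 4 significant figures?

139.3°

H is at the origin; HA is horizontal with |HA| = 60.7 and A in +x, so A = (60.7, 0). HD runs at 133.2° with |HD| = 19.5, so D = (-13.35, 14.21). K is determined by |DK| = 51.0 and |KA| = 29.0 together: it lies at the intersection of circle(D, 51.0) and circle(A, 29.0). With |DA| = 75.40, the foot of the radical line on DA is 49.37 from D and the perpendicular offset is √(51.0² − 49.37²) = 12.79. Taking the left-of-DA solution: K = (37.55, 17.46).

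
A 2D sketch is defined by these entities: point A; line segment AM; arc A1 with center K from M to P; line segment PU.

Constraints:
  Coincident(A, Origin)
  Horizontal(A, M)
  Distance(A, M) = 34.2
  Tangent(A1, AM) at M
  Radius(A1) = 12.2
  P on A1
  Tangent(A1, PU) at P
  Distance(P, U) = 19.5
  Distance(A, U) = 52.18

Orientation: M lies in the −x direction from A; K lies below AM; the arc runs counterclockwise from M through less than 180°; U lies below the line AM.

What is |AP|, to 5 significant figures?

48.511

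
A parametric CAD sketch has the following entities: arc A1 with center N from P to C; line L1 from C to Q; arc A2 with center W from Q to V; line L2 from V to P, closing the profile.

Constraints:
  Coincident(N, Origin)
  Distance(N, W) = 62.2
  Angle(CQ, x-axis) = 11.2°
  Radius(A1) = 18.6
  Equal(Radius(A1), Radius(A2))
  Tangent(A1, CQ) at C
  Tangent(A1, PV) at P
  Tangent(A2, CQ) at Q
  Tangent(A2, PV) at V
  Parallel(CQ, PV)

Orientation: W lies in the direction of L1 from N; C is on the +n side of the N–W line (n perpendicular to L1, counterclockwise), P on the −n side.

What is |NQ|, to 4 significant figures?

64.92

The slot axis is L1's direction at 11.2°, so u = (cos 11.2°, sin 11.2°) = (0.9810, 0.1942) and n = (−sin 11.2°, cos 11.2°) = (-0.1942, 0.9810). N is at the origin and W lies 62.2 along u from N, so W = 62.2·u = (61.02, 12.08). Tangency of A1 to both parallel lines with radius 18.6 puts C and P at N ± 18.6·n: C = (-3.613, 18.25), P = (3.613, -18.25). Equal radii place Q and V the same way about W: Q = W + 18.6·n = (57.40, 30.33), V = W − 18.6·n = (64.63, -6.164). Then |NQ| = |Q − N| = 64.92.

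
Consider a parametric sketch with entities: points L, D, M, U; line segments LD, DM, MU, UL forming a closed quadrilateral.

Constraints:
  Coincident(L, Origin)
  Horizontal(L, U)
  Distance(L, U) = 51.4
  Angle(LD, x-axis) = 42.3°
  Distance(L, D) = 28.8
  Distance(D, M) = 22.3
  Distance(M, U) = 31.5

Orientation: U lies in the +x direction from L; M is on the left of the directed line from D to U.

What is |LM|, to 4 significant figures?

50.69

Checks: |DM| = 22.30 ✓; |MU| = 31.50 ✓.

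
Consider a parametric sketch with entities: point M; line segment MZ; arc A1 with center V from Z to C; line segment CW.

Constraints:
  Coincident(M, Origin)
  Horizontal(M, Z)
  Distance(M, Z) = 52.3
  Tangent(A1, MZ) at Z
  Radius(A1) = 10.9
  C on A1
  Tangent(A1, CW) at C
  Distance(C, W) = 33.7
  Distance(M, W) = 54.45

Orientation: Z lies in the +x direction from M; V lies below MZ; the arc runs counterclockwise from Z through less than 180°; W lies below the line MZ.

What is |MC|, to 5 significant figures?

42.524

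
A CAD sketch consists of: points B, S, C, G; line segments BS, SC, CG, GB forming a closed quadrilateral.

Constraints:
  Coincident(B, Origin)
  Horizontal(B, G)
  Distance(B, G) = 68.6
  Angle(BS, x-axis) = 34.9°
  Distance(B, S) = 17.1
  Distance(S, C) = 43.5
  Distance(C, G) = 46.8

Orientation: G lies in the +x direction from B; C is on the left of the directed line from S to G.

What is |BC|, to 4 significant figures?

60.42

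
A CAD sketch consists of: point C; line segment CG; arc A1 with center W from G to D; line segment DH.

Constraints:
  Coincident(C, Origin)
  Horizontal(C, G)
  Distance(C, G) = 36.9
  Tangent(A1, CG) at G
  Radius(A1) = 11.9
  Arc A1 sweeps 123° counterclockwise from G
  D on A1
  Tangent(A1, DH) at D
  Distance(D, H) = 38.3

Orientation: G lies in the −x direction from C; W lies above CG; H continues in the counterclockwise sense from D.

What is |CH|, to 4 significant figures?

69.52

C is at the origin; C and G share the same y with |CG| = 36.9 and G on the −x side, so G = (-36.90, 0.000). Since A1 is tangent to CG there, WG ⟂ CG, so W = G + (0, 11.9) = (-36.90, 11.90). On A1, G sits at bearing -90° from W; a 123° counterclockwise sweep puts D at bearing 33°, so D = W + 11.9·(cos 33°, sin 33°) = (-26.92, 18.38). A1 meets DH tangentially, so WD is at right angles to DH, so DH runs along (−sin 33°, cos 33°); with |DH| = 38.3, H = (-47.78, 50.50). Then |CH| = |H − C| = 69.52.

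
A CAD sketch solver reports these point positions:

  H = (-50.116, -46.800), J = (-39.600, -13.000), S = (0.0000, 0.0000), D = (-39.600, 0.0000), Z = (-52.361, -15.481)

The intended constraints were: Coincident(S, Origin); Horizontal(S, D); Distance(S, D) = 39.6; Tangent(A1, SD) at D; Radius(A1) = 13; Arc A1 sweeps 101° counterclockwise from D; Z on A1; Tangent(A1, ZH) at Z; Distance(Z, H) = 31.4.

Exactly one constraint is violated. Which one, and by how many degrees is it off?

Tangent(A1, ZH) at Z — off by 6.90°.

S = (0.00, 0.00) ✓; S.y = 0.00, D.y = 0.00 ✓; |SD| = 39.60 ✓; ∠(JD, DS) = 90.00° ✓; |JD| = 13.00 ✓; bearing(J→Z) − bearing(J→D) = 101.0° ✓; |JZ| = 13.00 ✓; ∠(JZ, ZH) = 96.90° ✗; |ZH| = 31.40 ✓.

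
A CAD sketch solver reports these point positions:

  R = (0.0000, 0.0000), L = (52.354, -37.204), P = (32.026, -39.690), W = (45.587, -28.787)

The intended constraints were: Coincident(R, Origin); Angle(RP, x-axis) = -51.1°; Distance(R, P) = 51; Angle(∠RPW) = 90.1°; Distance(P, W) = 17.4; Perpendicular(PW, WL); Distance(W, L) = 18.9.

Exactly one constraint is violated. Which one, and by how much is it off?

Distance(W, L) = 18.9 — off by 8.10.

R = (0.00, 0.00) ✓; RP at -51.10° ✓; |RP| = 51.00 ✓; ∠RPW = 90.10° ✓; |PW| = 17.40 ✓; ∠(PW, WL) = 90.00° ✓; |WL| = 10.80 ✗.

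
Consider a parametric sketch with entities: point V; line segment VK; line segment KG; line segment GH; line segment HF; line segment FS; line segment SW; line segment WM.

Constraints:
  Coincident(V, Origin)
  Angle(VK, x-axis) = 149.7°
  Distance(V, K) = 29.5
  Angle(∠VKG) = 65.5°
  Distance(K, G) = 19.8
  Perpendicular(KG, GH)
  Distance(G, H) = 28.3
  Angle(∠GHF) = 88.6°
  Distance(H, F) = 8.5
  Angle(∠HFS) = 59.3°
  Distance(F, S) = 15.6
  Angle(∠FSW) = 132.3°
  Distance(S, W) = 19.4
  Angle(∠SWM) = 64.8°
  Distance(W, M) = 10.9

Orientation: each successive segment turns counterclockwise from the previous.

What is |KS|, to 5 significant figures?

24.601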